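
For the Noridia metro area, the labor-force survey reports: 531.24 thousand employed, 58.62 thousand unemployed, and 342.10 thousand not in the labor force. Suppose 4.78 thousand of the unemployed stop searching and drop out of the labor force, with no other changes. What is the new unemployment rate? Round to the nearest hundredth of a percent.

Initially, labor force = 531.24 + 58.62 = 589.86 thousand, so u = 58.62/589.86 = 9.94%.
After the change, unemployed and labor force both fall by 4.78 → E = 531.24, U = 53.84, labor force = 585.08 thousand.
New unemployment rate = 53.84 / 585.08 = 9.20%.

New unemployment rate ≈ 9.20%.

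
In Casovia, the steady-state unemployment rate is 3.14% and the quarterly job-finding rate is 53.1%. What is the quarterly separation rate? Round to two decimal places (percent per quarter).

Separation rate ≈ 1.72% per quarter.

From u* = s/(s+f): s = u·f/(1−u).
s = 0.0314 × 53.1 / (1 − 0.0314) = 1.6673 / 0.9686 ≈ 1.72% per quarter.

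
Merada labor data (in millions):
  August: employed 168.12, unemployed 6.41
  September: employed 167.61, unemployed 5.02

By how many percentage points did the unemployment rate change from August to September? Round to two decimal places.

The unemployment rate changed by −0.76 percentage points.

August: labor force = 168.12 + 6.41 = 174.53; u = 6.41/174.53 = 3.67%.
September: labor force = 167.61 + 5.02 = 172.63; u = 5.02/172.63 = 2.91%.
Change = 2.91% − 3.67% = −0.76 pp.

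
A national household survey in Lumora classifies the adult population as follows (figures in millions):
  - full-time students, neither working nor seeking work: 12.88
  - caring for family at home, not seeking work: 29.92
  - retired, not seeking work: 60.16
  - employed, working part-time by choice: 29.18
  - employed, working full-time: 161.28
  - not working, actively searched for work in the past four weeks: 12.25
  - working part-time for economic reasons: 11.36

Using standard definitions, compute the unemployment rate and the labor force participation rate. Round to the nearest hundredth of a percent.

Unemployment rate ≈ 5.72%; labor force participation rate ≈ 67.52%.

Employed = 29.18 + 161.28 + 11.36 = 201.82 million (anyone who worked, including part-time for economic reasons, counts as employed).
Unemployed = 12.25 million.
Labor force = 201.82 + 12.25 = 214.07 million.
Not in labor force = 12.88 + 29.92 + 60.16 = 102.96 million (those not working and not actively searching are outside the labor force).
Civilian working-age population = 214.07 + 102.96 = 317.03 million.
Unemployment rate = 12.25 / 214.07 = 5.72%.
Labor force participation rate = 214.07 / 317.03 = 67.52%.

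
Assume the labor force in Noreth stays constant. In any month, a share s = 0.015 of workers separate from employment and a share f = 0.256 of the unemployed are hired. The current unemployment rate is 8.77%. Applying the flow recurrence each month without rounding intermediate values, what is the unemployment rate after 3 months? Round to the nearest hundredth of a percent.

With a fixed labor force, u_{t+1} = u_t + s·(1−u_t) − f·u_t = u_t·(1−s−f) + s.
Here 1−s−f = 0.729 and s = 0.015.
u_1 = 0.087700 × 0.729 + 0.015 = 0.078933.
u_2 = 0.078933 × 0.729 + 0.015 = 0.072542.
u_3 = 0.072542 × 0.729 + 0.015 = 0.067883.

Unemployment rate after three months ≈ 6.79%.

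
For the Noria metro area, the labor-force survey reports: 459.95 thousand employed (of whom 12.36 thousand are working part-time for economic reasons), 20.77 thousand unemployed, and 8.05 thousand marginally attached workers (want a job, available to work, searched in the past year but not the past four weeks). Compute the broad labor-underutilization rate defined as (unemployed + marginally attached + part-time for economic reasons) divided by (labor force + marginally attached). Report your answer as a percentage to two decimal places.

Broad underutilization rate ≈ 8.43%.

Labor force = 459.95 + 20.77 = 480.72 thousand.
Numerator = 20.77 + 8.05 + 12.36 = 41.18 thousand.
Denominator = 480.72 + 8.05 = 488.77 thousand.
Broad rate = 41.18 / 488.77 = 8.43%.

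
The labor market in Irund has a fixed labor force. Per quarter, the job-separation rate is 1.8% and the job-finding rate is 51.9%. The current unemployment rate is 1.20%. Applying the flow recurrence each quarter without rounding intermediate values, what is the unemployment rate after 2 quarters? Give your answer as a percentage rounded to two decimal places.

With a fixed labor force, u_{t+1} = u_t + s·(1−u_t) − f·u_t = u_t·(1−s−f) + s.
Here 1−s−f = 0.463 and s = 0.018.
u_1 = 0.012000 × 0.463 + 0.018 = 0.023556.
u_2 = 0.023556 × 0.463 + 0.018 = 0.028906.

Unemployment rate after two quarters ≈ 2.89%.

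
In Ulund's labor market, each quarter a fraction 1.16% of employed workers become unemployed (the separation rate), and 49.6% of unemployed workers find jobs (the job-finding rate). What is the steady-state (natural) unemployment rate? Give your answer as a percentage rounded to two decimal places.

Steady-state unemployment rate ≈ 2.29%.

At steady state the flows balance: s·E = f·U, so U/(E+U) = s/(s+f).
u* = 1.16 / (1.16 + 49.6) = 1.16 / 50.76 = 2.29%.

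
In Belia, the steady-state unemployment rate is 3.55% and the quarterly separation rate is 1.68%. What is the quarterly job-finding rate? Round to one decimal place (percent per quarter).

From u* = s/(s+f): f = s·(1−u)/u.
f = 1.68 × (1 − 0.0355) / 0.0355 = 1.6204 / 0.0355 ≈ 45.6% per quarter.

Job-finding rate ≈ 45.6% per quarter.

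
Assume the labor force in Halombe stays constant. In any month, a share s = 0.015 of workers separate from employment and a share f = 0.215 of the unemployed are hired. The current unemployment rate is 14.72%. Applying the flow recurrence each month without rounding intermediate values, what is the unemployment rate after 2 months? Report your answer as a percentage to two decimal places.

Unemployment rate after two months ≈ 11.38%.

With a fixed labor force, u_{t+1} = u_t + s·(1−u_t) − f·u_t = u_t·(1−s−f) + s.
Here 1−s−f = 0.770 and s = 0.015.
u_1 = 0.147200 × 0.770 + 0.015 = 0.128344.
u_2 = 0.128344 × 0.770 + 0.015 = 0.113825.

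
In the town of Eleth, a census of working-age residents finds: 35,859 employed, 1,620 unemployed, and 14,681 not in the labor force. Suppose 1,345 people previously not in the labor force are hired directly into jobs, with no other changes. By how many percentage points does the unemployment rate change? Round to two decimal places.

The unemployment rate changes by −0.15 percentage points.

Initially, labor force = 35,859 + 1,620 = 37,479, so u = 1,620/37,479 = 4.32%.
After the change, employed and labor force both rise by 1,345; unemployed unchanged → E = 37,204, U = 1,620, labor force = 38,824.
New unemployment rate = 1,620 / 38,824 = 4.17%.
Change = 4.17% − 4.32% = −0.15 percentage points.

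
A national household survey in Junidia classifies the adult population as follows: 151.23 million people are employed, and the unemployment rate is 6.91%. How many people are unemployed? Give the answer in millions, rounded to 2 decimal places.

About 11.23 million are unemployed.

Let U be the number unemployed. The labor force is E + U, and U/(E+U) = 0.0691.
So U = 0.0691 × 151.23 / (1 − 0.0691) = 10.4500 / 0.9309 ≈ 11.23 million.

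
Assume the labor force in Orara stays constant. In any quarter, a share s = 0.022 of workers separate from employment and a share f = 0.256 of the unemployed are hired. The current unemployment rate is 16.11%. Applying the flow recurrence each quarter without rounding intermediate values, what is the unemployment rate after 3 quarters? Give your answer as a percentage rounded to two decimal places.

Unemployment rate after three quarters ≈ 11.00%.

With a fixed labor force, u_{t+1} = u_t + s·(1−u_t) − f·u_t = u_t·(1−s−f) + s.
Here 1−s−f = 0.722 and s = 0.022.
u_1 = 0.161100 × 0.722 + 0.022 = 0.138314.
u_2 = 0.138314 × 0.722 + 0.022 = 0.121863.
u_3 = 0.121863 × 0.722 + 0.022 = 0.109985.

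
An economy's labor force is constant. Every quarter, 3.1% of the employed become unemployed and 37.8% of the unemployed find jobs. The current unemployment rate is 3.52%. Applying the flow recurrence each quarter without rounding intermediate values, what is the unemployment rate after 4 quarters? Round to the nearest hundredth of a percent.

With a fixed labor force, u_{t+1} = u_t + s·(1−u_t) − f·u_t = u_t·(1−s−f) + s.
Here 1−s−f = 0.591 and s = 0.031.
u_1 = 0.035200 × 0.591 + 0.031 = 0.051803.
u_2 = 0.051803 × 0.591 + 0.031 = 0.061616.
u_3 = 0.061616 × 0.591 + 0.031 = 0.067415.
u_4 = 0.067415 × 0.591 + 0.031 = 0.070842.

Unemployment rate after four quarters ≈ 7.08%.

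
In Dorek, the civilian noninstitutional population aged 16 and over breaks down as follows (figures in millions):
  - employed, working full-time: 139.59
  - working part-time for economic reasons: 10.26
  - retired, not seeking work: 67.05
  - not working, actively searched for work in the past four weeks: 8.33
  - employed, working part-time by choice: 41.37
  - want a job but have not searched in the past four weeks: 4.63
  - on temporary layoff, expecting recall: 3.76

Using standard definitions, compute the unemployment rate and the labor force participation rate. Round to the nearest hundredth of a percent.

Unemployment rate ≈ 5.95%; labor force participation rate ≈ 73.93%.

Employed = 139.59 + 10.26 + 41.37 = 191.22 million (anyone who worked, including part-time for economic reasons, counts as employed).
Unemployed = 8.33 + 3.76 = 12.09 million (jobless and actively searching, or on temporary layoff).
Labor force = 191.22 + 12.09 = 203.31 million.
Not in labor force = 67.05 + 4.63 = 71.68 million (those not working and not actively searching are outside the labor force — including those who want a job but have given up searching).
Civilian working-age population = 203.31 + 71.68 = 274.99 million.
Unemployment rate = 12.09 / 203.31 = 5.95%.
Labor force participation rate = 203.31 / 274.99 = 73.93%.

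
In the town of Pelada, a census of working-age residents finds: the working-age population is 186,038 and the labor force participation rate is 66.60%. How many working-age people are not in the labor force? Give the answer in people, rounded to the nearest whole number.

Share not in the labor force = 1 − 0.6660 = 0.3340.
Not in labor force = 0.3340 × 186,038 ≈ 62,137.

About 62,137 are not in the labor force.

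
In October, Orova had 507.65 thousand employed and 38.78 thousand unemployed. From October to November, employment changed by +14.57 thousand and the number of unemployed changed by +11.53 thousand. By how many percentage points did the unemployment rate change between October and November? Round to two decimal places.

October: labor force = 507.65 + 38.78 = 546.43; u = 38.78/546.43 = 7.10%.
November: labor force = 522.22 + 50.31 = 572.53; u = 50.31/572.53 = 8.79%.
Change = 8.79% − 7.10% = +1.69 pp.

The unemployment rate changed by +1.69 percentage points.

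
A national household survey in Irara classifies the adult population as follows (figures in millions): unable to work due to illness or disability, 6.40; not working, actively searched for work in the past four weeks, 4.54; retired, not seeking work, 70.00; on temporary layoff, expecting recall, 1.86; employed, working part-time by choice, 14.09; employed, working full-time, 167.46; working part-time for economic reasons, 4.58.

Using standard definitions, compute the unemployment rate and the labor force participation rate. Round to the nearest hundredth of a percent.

Unemployment rate ≈ 3.32%; labor force participation rate ≈ 71.59%.

Employed = 14.09 + 167.46 + 4.58 = 186.13 million (anyone who worked, including part-time for economic reasons, counts as employed).
Unemployed = 4.54 + 1.86 = 6.40 million (jobless and actively searching, or on temporary layoff).
Labor force = 186.13 + 6.40 = 192.53 million.
Not in labor force = 6.40 + 70.00 = 76.40 million (those not working and not actively searching are outside the labor force).
Civilian working-age population = 192.53 + 76.40 = 268.93 million.
Unemployment rate = 6.40 / 192.53 = 3.32%.
Labor force participation rate = 192.53 / 268.93 = 71.59%.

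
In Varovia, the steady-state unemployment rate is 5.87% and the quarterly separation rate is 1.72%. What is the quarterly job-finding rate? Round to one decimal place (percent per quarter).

From u* = s/(s+f): f = s·(1−u)/u.
f = 1.72 × (1 − 0.0587) / 0.0587 = 1.6190 / 0.0587 ≈ 27.6% per quarter.

Job-finding rate ≈ 27.6% per quarter.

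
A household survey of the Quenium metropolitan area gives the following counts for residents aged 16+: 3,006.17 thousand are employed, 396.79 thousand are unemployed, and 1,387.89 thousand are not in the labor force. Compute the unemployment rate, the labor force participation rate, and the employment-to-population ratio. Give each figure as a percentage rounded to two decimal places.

Unemployment rate ≈ 11.66%; labor force participation rate ≈ 71.03%; employment-population ratio ≈ 62.75%.

Labor force = employed + unemployed = 3,006.17 + 396.79 = 3,402.96 thousand.
Working-age population = 3,402.96 + 1,387.89 = 4,790.85 thousand.
Unemployment rate = 396.79 / 3,402.96 = 11.66%.
Labor force participation rate = 3,402.96 / 4,790.85 = 71.03%.
Employment-population ratio = 3,006.17 / 4,790.85 = 62.75%.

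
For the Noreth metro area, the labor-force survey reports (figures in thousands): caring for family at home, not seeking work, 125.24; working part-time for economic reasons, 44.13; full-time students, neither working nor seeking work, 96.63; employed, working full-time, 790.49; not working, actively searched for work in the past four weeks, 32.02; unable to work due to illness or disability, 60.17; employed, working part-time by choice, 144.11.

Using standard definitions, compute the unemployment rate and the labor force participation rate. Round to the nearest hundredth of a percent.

Employed = 44.13 + 790.49 + 144.11 = 978.73 thousand (anyone who worked, including part-time for economic reasons, counts as employed).
Unemployed = 32.02 thousand.
Labor force = 978.73 + 32.02 = 1,010.75 thousand.
Not in labor force = 125.24 + 96.63 + 60.17 = 282.04 thousand (those not working and not actively searching are outside the labor force).
Civilian working-age population = 1,010.75 + 282.04 = 1,292.79 thousand.
Unemployment rate = 32.02 / 1,010.75 = 3.17%.
Labor force participation rate = 1,010.75 / 1,292.79 = 78.18%.

Unemployment rate ≈ 3.17%; labor force participation rate ≈ 78.18%.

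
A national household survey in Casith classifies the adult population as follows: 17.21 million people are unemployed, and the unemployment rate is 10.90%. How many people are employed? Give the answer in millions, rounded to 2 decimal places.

Labor force = U / u = 17.21 / 0.1090 ≈ 157.89 million.
Employed = labor force − unemployed = 157.89 − 17.21 = 140.68 million.

About 140.68 million are employed.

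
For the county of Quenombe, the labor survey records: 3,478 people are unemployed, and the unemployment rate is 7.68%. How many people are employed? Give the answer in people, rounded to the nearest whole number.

About 41,808 are employed.

Labor force = U / u = 3,478 / 0.0768 ≈ 45,286.
Employed = labor force − unemployed = 45,286 − 3,478 = 41,808.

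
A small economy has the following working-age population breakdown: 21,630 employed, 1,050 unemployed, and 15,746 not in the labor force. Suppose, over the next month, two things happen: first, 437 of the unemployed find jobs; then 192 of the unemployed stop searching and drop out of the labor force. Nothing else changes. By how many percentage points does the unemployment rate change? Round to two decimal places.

Initially, labor force = 21,630 + 1,050 = 22,680, so u = 1,050/22,680 = 4.63%.
After the first change, unemployed falls and employed rises by 437; labor force unchanged → E = 22,067, U = 613, labor force = 22,680.
After the second change, unemployed and labor force both fall by 192 → E = 22,067, U = 421, labor force = 22,488.
New unemployment rate = 421 / 22,488 = 1.87%.
Change = 1.87% − 4.63% = −2.76 percentage points.

The unemployment rate changes by −2.76 percentage points.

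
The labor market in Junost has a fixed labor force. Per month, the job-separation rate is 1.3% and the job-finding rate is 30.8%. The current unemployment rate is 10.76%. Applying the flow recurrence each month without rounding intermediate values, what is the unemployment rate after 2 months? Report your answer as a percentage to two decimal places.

Unemployment rate after two months ≈ 7.14%.

With a fixed labor force, u_{t+1} = u_t + s·(1−u_t) − f·u_t = u_t·(1−s−f) + s.
Here 1−s−f = 0.679 and s = 0.013.
u_1 = 0.107600 × 0.679 + 0.013 = 0.086060.
u_2 = 0.086060 × 0.679 + 0.013 = 0.071435.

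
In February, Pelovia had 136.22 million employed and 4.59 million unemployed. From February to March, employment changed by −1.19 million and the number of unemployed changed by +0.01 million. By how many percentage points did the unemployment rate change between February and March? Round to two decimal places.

February: labor force = 136.22 + 4.59 = 140.81; u = 4.59/140.81 = 3.26%.
March: labor force = 135.03 + 4.60 = 139.63; u = 4.60/139.63 = 3.29%.
Change = 3.29% − 3.26% = +0.03 pp.

The unemployment rate changed by +0.03 percentage points.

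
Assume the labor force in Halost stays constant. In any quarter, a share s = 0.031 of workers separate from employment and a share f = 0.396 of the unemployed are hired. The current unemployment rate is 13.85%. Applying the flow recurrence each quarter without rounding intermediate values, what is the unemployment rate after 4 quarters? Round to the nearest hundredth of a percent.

With a fixed labor force, u_{t+1} = u_t + s·(1−u_t) − f·u_t = u_t·(1−s−f) + s.
Here 1−s−f = 0.573 and s = 0.031.
u_1 = 0.138500 × 0.573 + 0.031 = 0.110361.
u_2 = 0.110361 × 0.573 + 0.031 = 0.094237.
u_3 = 0.094237 × 0.573 + 0.031 = 0.084998.
u_4 = 0.084998 × 0.573 + 0.031 = 0.079704.

Unemployment rate after four quarters ≈ 7.97%.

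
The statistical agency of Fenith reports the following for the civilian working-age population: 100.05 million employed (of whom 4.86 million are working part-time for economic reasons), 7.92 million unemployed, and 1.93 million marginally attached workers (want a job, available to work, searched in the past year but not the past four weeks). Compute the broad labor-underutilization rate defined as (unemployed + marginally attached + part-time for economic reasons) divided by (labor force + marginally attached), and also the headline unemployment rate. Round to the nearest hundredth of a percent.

Labor force = 100.05 + 7.92 = 107.97 million.
Numerator = 7.92 + 1.93 + 4.86 = 14.71 million.
Denominator = 107.97 + 1.93 = 109.90 million.
Broad rate = 14.71 / 109.90 = 13.38%.
Headline unemployment rate = 7.92 / 107.97 = 7.34%.

Broad underutilization rate ≈ 13.38%; headline unemployment rate ≈ 7.34%.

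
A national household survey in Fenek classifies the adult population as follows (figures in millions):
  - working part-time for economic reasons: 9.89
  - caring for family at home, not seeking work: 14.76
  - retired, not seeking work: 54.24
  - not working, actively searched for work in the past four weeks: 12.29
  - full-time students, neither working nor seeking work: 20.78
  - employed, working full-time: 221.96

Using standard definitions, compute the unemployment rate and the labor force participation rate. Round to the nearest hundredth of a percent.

Unemployment rate ≈ 5.03%; labor force participation rate ≈ 73.11%.

Employed = 9.89 + 221.96 = 231.85 million (anyone who worked, including part-time for economic reasons, counts as employed).
Unemployed = 12.29 million.
Labor force = 231.85 + 12.29 = 244.14 million.
Not in labor force = 14.76 + 54.24 + 20.78 = 89.78 million (those not working and not actively searching are outside the labor force).
Civilian working-age population = 244.14 + 89.78 = 333.92 million.
Unemployment rate = 12.29 / 244.14 = 5.03%.
Labor force participation rate = 244.14 / 333.92 = 73.11%.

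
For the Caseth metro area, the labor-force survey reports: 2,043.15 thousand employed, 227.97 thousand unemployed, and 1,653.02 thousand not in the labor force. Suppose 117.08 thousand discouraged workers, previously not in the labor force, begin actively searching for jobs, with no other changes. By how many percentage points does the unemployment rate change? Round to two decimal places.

Initially, labor force = 2,043.15 + 227.97 = 2,271.12 thousand, so u = 227.97/2,271.12 = 10.04%.
After the change, unemployed and labor force both rise by 117.08 → E = 2,043.15, U = 345.05, labor force = 2,388.20 thousand.
New unemployment rate = 345.05 / 2,388.20 = 14.45%.
Change = 14.45% − 10.04% = +4.41 percentage points.

The unemployment rate changes by +4.41 percentage points.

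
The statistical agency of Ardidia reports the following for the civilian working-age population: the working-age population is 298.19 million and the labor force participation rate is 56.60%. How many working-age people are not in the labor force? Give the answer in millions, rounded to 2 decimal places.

About 129.41 million are not in the labor force.

Share not in the labor force = 1 − 0.5660 = 0.4340.
Not in labor force = 0.4340 × 298.19 ≈ 129.41 million.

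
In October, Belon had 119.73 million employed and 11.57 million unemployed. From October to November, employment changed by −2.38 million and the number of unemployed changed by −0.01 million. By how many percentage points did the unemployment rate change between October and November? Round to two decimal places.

The unemployment rate changed by +0.16 percentage points.

October: labor force = 119.73 + 11.57 = 131.30; u = 11.57/131.30 = 8.81%.
November: labor force = 117.35 + 11.56 = 128.91; u = 11.56/128.91 = 8.97%.
Change = 8.97% − 8.81% = +0.16 pp.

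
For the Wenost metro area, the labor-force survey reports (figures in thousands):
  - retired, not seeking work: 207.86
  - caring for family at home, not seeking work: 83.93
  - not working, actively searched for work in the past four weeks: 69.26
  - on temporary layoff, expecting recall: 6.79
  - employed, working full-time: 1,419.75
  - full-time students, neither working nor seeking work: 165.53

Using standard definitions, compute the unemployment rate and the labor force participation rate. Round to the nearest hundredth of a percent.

Employed = 1,419.75 thousand.
Unemployed = 69.26 + 6.79 = 76.05 thousand (jobless and actively searching, or on temporary layoff).
Labor force = 1,419.75 + 76.05 = 1,495.80 thousand.
Not in labor force = 207.86 + 83.93 + 165.53 = 457.32 thousand (those not working and not actively searching are outside the labor force).
Civilian working-age population = 1,495.80 + 457.32 = 1,953.12 thousand.
Unemployment rate = 76.05 / 1,495.80 = 5.08%.
Labor force participation rate = 1,495.80 / 1,953.12 = 76.59%.

Unemployment rate ≈ 5.08%; labor force participation rate ≈ 76.59%.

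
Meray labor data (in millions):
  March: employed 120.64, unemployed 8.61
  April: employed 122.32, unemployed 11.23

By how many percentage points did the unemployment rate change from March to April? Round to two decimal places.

The unemployment rate changed by +1.75 percentage points.

March: labor force = 120.64 + 8.61 = 129.25; u = 8.61/129.25 = 6.66%.
April: labor force = 122.32 + 11.23 = 133.55; u = 11.23/133.55 = 8.41%.
Change = 8.41% − 6.66% = +1.75 pp.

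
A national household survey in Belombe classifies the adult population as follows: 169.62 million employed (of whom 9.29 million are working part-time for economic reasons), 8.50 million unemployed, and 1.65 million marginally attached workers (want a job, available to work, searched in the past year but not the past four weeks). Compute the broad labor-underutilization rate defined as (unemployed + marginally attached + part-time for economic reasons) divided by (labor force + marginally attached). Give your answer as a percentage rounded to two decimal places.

Labor force = 169.62 + 8.50 = 178.12 million.
Numerator = 8.50 + 1.65 + 9.29 = 19.44 million.
Denominator = 178.12 + 1.65 = 179.77 million.
Broad rate = 19.44 / 179.77 = 10.81%.

Broad underutilization rate ≈ 10.81%.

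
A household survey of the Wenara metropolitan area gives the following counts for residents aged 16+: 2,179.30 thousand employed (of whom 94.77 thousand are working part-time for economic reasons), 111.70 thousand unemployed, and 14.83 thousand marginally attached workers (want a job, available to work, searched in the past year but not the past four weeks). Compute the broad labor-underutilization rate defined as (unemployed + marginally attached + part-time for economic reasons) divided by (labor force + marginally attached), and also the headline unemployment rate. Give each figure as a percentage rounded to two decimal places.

Broad underutilization rate ≈ 9.60%; headline unemployment rate ≈ 4.88%.

Labor force = 2,179.30 + 111.70 = 2,291.00 thousand.
Numerator = 111.70 + 14.83 + 94.77 = 221.30 thousand.
Denominator = 2,291.00 + 14.83 = 2,305.83 thousand.
Broad rate = 221.30 / 2,305.83 = 9.60%.
Headline unemployment rate = 111.70 / 2,291.00 = 4.88%.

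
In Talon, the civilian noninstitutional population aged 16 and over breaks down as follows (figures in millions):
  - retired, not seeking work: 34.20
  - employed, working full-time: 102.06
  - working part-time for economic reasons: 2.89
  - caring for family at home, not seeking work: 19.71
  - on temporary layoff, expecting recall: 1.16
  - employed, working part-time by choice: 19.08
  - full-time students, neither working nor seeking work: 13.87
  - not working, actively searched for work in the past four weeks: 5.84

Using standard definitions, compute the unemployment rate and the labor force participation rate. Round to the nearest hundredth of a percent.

Employed = 102.06 + 2.89 + 19.08 = 124.03 million (anyone who worked, including part-time for economic reasons, counts as employed).
Unemployed = 1.16 + 5.84 = 7.00 million (jobless and actively searching, or on temporary layoff).
Labor force = 124.03 + 7.00 = 131.03 million.
Not in labor force = 34.20 + 19.71 + 13.87 = 67.78 million (those not working and not actively searching are outside the labor force).
Civilian working-age population = 131.03 + 67.78 = 198.81 million.
Unemployment rate = 7.00 / 131.03 = 5.34%.
Labor force participation rate = 131.03 / 198.81 = 65.91%.

Unemployment rate ≈ 5.34%; labor force participation rate ≈ 65.91%.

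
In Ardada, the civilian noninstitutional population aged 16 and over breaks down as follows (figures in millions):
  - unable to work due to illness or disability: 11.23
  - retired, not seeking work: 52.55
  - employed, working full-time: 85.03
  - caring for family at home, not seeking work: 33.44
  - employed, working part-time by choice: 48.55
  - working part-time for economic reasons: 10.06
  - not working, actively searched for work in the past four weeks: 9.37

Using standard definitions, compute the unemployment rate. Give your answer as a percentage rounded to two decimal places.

Employed = 85.03 + 48.55 + 10.06 = 143.64 million (anyone who worked, including part-time for economic reasons, counts as employed).
Unemployed = 9.37 million.
Labor force = 143.64 + 9.37 = 153.01 million.
Unemployment rate = 9.37 / 153.01 = 6.12%.

Unemployment rate ≈ 6.12%.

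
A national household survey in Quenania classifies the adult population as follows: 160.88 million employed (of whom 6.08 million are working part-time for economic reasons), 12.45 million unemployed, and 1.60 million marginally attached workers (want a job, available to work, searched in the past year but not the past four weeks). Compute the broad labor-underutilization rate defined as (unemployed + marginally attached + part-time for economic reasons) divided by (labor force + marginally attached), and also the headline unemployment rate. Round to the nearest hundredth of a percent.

Broad underutilization rate ≈ 11.51%; headline unemployment rate ≈ 7.18%.

Labor force = 160.88 + 12.45 = 173.33 million.
Numerator = 12.45 + 1.60 + 6.08 = 20.13 million.
Denominator = 173.33 + 1.60 = 174.93 million.
Broad rate = 20.13 / 174.93 = 11.51%.
Headline unemployment rate = 12.45 / 173.33 = 7.18%.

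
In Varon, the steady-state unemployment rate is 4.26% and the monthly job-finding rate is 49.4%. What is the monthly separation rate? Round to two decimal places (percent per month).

Separation rate ≈ 2.20% per month.

From u* = s/(s+f): s = u·f/(1−u).
s = 0.0426 × 49.4 / (1 − 0.0426) = 2.1044 / 0.9574 ≈ 2.20% per month.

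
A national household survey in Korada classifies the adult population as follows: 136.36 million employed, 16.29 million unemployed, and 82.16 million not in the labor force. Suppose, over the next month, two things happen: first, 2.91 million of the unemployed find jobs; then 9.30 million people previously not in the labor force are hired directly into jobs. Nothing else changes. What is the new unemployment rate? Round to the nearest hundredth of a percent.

New unemployment rate ≈ 8.26%.

Initially, labor force = 136.36 + 16.29 = 152.65 million, so u = 16.29/152.65 = 10.67%.
After the first change, unemployed falls and employed rises by 2.91; labor force unchanged → E = 139.27, U = 13.38, labor force = 152.65 million.
After the second change, employed and labor force both rise by 9.30; unemployed unchanged → E = 148.57, U = 13.38, labor force = 161.95 million.
New unemployment rate = 13.38 / 161.95 = 8.26%.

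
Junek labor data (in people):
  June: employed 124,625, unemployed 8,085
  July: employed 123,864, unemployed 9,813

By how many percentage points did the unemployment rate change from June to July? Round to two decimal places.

The unemployment rate changed by +1.25 percentage points.

June: labor force = 124,625 + 8,085 = 132,710; u = 8,085/132,710 = 6.09%.
July: labor force = 123,864 + 9,813 = 133,677; u = 9,813/133,677 = 7.34%.
Change = 7.34% − 6.09% = +1.25 pp.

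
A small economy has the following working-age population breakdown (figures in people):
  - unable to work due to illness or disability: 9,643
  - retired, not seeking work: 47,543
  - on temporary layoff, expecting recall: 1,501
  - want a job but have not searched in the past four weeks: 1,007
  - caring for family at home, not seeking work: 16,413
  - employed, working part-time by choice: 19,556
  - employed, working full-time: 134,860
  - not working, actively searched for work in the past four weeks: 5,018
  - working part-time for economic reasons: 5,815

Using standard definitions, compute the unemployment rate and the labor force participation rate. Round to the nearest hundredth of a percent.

Unemployment rate ≈ 3.91%; labor force participation rate ≈ 69.09%.

Employed = 19,556 + 134,860 + 5,815 = 160,231 (anyone who worked, including part-time for economic reasons, counts as employed).
Unemployed = 1,501 + 5,018 = 6,519 (jobless and actively searching, or on temporary layoff).
Labor force = 160,231 + 6,519 = 166,750.
Not in labor force = 9,643 + 47,543 + 1,007 + 16,413 = 74,606 (those not working and not actively searching are outside the labor force — including those who want a job but have given up searching).
Civilian working-age population = 166,750 + 74,606 = 241,356.
Unemployment rate = 6,519 / 166,750 = 3.91%.
Labor force participation rate = 166,750 / 241,356 = 69.09%.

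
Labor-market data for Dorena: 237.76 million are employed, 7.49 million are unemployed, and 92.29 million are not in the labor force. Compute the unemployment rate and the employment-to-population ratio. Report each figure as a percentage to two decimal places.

Labor force = employed + unemployed = 237.76 + 7.49 = 245.25 million.
Working-age population = 245.25 + 92.29 = 337.54 million.
Unemployment rate = 7.49 / 245.25 = 3.05%.
Employment-population ratio = 237.76 / 337.54 = 70.44%.

Unemployment rate ≈ 3.05%; employment-population ratio ≈ 70.44%.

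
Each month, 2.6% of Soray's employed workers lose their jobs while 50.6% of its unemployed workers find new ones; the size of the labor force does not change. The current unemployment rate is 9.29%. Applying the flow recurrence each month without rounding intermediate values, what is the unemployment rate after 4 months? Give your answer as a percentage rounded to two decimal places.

Unemployment rate after four months ≈ 5.10%.

With a fixed labor force, u_{t+1} = u_t + s·(1−u_t) − f·u_t = u_t·(1−s−f) + s.
Here 1−s−f = 0.468 and s = 0.026.
u_1 = 0.092900 × 0.468 + 0.026 = 0.069477.
u_2 = 0.069477 × 0.468 + 0.026 = 0.058515.
u_3 = 0.058515 × 0.468 + 0.026 = 0.053385.
u_4 = 0.053385 × 0.468 + 0.026 = 0.050984.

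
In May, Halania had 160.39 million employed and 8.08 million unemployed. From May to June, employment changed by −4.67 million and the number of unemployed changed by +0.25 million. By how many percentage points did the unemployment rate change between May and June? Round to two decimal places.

May: labor force = 160.39 + 8.08 = 168.47; u = 8.08/168.47 = 4.80%.
June: labor force = 155.72 + 8.33 = 164.05; u = 8.33/164.05 = 5.08%.
Change = 5.08% − 4.80% = +0.28 pp.

The unemployment rate changed by +0.28 percentage points.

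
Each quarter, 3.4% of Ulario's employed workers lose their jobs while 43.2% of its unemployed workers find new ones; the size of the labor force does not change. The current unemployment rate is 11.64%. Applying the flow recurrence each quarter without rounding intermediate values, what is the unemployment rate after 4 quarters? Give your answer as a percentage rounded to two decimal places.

With a fixed labor force, u_{t+1} = u_t + s·(1−u_t) − f·u_t = u_t·(1−s−f) + s.
Here 1−s−f = 0.534 and s = 0.034.
u_1 = 0.116400 × 0.534 + 0.034 = 0.096158.
u_2 = 0.096158 × 0.534 + 0.034 = 0.085348.
u_3 = 0.085348 × 0.534 + 0.034 = 0.079576.
u_4 = 0.079576 × 0.534 + 0.034 = 0.076494.

Unemployment rate after four quarters ≈ 7.65%.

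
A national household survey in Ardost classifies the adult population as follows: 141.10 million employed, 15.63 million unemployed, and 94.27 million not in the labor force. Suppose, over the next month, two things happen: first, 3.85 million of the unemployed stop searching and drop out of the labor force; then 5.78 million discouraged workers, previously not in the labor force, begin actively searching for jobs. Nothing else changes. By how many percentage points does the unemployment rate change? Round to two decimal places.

Initially, labor force = 141.10 + 15.63 = 156.73 million, so u = 15.63/156.73 = 9.97%.
After the first change, unemployed and labor force both fall by 3.85 → E = 141.10, U = 11.78, labor force = 152.88 million.
After the second change, unemployed and labor force both rise by 5.78 → E = 141.10, U = 17.56, labor force = 158.66 million.
New unemployment rate = 17.56 / 158.66 = 11.07%.
Change = 11.07% − 9.97% = +1.10 percentage points.

The unemployment rate changes by +1.10 percentage points.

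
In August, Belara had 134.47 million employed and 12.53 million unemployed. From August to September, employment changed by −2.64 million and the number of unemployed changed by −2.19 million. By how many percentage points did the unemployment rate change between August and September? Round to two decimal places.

The unemployment rate changed by −1.25 percentage points.

August: labor force = 134.47 + 12.53 = 147.00; u = 12.53/147.00 = 8.52%.
September: labor force = 131.83 + 10.34 = 142.17; u = 10.34/142.17 = 7.27%.
Change = 7.27% − 8.52% = −1.25 pp.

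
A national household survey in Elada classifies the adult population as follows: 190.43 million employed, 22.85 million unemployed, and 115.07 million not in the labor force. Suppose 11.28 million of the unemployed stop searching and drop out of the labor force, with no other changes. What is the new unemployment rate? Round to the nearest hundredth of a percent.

Initially, labor force = 190.43 + 22.85 = 213.28 million, so u = 22.85/213.28 = 10.71%.
After the change, unemployed and labor force both fall by 11.28 → E = 190.43, U = 11.57, labor force = 202.00 million.
New unemployment rate = 11.57 / 202.00 = 5.73%.

New unemployment rate ≈ 5.73%.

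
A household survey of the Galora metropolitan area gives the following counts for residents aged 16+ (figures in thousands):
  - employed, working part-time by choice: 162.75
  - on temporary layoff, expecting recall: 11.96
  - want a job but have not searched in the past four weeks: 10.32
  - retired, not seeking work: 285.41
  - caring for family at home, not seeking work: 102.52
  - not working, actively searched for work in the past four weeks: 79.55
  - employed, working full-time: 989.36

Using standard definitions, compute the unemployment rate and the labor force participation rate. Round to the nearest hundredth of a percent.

Employed = 162.75 + 989.36 = 1,152.11 thousand.
Unemployed = 11.96 + 79.55 = 91.51 thousand (jobless and actively searching, or on temporary layoff).
Labor force = 1,152.11 + 91.51 = 1,243.62 thousand.
Not in labor force = 10.32 + 285.41 + 102.52 = 398.25 thousand (those not working and not actively searching are outside the labor force — including those who want a job but have given up searching).
Civilian working-age population = 1,243.62 + 398.25 = 1,641.87 thousand.
Unemployment rate = 91.51 / 1,243.62 = 7.36%.
Labor force participation rate = 1,243.62 / 1,641.87 = 75.74%.

Unemployment rate ≈ 7.36%; labor force participation rate ≈ 75.74%.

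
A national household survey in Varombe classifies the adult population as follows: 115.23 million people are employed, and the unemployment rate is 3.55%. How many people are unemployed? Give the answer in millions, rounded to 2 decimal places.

About 4.24 million are unemployed.

Let U be the number unemployed. The labor force is E + U, and U/(E+U) = 0.0355.
So U = 0.0355 × 115.23 / (1 − 0.0355) = 4.0907 / 0.9645 ≈ 4.24 million.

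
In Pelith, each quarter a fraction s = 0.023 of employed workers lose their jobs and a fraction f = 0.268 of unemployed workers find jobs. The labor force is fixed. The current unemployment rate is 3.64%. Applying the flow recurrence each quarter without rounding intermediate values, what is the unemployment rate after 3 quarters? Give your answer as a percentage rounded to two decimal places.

Unemployment rate after three quarters ≈ 6.38%.

With a fixed labor force, u_{t+1} = u_t + s·(1−u_t) − f·u_t = u_t·(1−s−f) + s.
Here 1−s−f = 0.709 and s = 0.023.
u_1 = 0.036400 × 0.709 + 0.023 = 0.048808.
u_2 = 0.048808 × 0.709 + 0.023 = 0.057605.
u_3 = 0.057605 × 0.709 + 0.023 = 0.063842.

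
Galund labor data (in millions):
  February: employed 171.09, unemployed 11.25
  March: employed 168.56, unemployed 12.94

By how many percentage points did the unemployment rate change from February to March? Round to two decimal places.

February: labor force = 171.09 + 11.25 = 182.34; u = 11.25/182.34 = 6.17%.
March: labor force = 168.56 + 12.94 = 181.50; u = 12.94/181.50 = 7.13%.
Change = 7.13% − 6.17% = +0.96 pp.

The unemployment rate changed by +0.96 percentage points.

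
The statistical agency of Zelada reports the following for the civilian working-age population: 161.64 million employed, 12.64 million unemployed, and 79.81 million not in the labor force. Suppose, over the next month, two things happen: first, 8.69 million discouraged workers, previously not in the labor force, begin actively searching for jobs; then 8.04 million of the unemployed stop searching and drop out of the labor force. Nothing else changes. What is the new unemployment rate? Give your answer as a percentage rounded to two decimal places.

Initially, labor force = 161.64 + 12.64 = 174.28 million, so u = 12.64/174.28 = 7.25%.
After the first change, unemployed and labor force both rise by 8.69 → E = 161.64, U = 21.33, labor force = 182.97 million.
After the second change, unemployed and labor force both fall by 8.04 → E = 161.64, U = 13.29, labor force = 174.93 million.
New unemployment rate = 13.29 / 174.93 = 7.60%.

New unemployment rate ≈ 7.60%.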